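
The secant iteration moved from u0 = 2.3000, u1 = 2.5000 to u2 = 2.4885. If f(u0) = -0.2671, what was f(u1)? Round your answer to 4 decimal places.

0.0163

The secant line through (2.3000, -0.2671) and (2.5000, f(u1)) crosses zero at u2 = 2.4885.
So (2.3000, -0.2671), (2.5000, f(u1)), (2.4885, 0) are collinear:
f(u1) = -0.2671 · (2.5000 − 2.4885) / (2.3000 − 2.4885) = -0.2671 · (0.011500)/(-0.188500) = 0.016295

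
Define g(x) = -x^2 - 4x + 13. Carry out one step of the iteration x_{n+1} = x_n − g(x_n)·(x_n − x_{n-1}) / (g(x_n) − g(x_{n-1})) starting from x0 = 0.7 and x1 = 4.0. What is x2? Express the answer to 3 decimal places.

1.816

g(0.7) = 9.71000, g(4.0) = -19.00000
x2 = 4.00000 − (-19.00000)·(4.00000 − 0.70000) / (-19.00000 − 9.71000) = 4.00000 − (-62.70000)/(-28.71000) = 1.81609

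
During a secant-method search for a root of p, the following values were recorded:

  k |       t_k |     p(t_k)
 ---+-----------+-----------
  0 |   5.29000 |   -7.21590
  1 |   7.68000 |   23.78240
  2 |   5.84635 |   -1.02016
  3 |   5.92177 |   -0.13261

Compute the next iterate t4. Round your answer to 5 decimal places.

5.93304

t4 = 5.92177 − (-0.13261)·(5.92177 − 5.84635) / (-0.13261 − (-1.02016))
   = 5.92177 − (-0.0100014)/(0.8875500) = 5.9330386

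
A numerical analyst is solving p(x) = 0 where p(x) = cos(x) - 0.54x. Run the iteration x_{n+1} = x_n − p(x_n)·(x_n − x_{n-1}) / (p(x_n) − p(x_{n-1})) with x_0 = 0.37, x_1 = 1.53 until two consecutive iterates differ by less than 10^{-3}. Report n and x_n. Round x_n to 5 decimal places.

p(0.37) = 0.7325273, p(1.53) = -0.7854150
x_2 = 1.5300000 − (-0.7854150)·(1.1600000)/(-1.5179423) = 0.9297918;  |Δ| = 0.6002082
p(0.9297918) = 0.0959133
x_3 = 0.9297918 − 0.0959133·(-0.6002082)/(0.8813282) = 0.9951113;  |Δ| = 0.0653195
p(0.9951113) = 0.0070494
x_4 = 0.9951113 − 0.0070494·(0.0653195)/(-0.0888639) = 1.0002930;  |Δ| = 0.0051817
p(1.0002930) = -0.0001025
x_5 = 1.0002930 − (-0.0001025)·(0.0051817)/(-0.0071519) = 1.0002187;  |Δ| = 0.0000742
|x_5 − x_4| = 0.0000742 < 10^{-3}

n = 5, x_n = 1.00022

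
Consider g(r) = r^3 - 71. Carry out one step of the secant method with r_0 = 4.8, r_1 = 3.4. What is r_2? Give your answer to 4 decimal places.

g(4.8) = 39.592000, g(3.4) = -31.696000
r_2 = 3.400000 − (-31.696000)·(3.400000 − 4.800000) / (-31.696000 − 39.592000) = 3.400000 − (44.374400)/(-71.288000) = 4.022467

4.0225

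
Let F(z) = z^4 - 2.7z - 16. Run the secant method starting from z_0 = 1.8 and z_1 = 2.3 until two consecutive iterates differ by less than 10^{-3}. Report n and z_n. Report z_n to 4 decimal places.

F(1.8) = -10.362400, F(2.3) = 5.774100
z_2 = 2.300000 − 5.774100·(0.500000)/(16.136500) = 2.121086;  |Δ| = 0.178914
F(2.121086) = -1.485888
z_3 = 2.121086 − (-1.485888)·(-0.178914)/(-7.259988) = 2.157704;  |Δ| = 0.036618
F(2.157704) = -0.150392
z_4 = 2.157704 − (-0.150392)·(0.036618)/(1.335497) = 2.161827;  |Δ| = 0.004124
F(2.161827) = 0.004646
z_5 = 2.161827 − 0.004646·(0.004124)/(0.155038) = 2.161704;  |Δ| = 0.000124
|z_5 − z_4| = 0.000124 < 10^{-3}

n = 5, z_n = 2.1617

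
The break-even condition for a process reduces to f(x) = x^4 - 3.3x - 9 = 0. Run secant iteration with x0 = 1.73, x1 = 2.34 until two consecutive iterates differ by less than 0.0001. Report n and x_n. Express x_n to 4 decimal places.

n = 6, x_n = 1.9859

f(1.73) = -5.751550, f(2.34) = 13.260195
x2 = 2.340000 − 13.260195·(0.610000)/(19.011745) = 1.914541;  |Δ| = 0.425459
f(1.914541) = -1.882337
x3 = 1.914541 − (-1.882337)·(-0.425459)/(-15.142532) = 1.967429;  |Δ| = 0.052888
f(1.967429) = -0.509606
x4 = 1.967429 − (-0.509606)·(0.052888)/(1.372731) = 1.987063;  |Δ| = 0.019634
f(1.987063) = 0.032700
x5 = 1.987063 − 0.032700·(0.019634)/(0.542305) = 1.985879;  |Δ| = 0.001184
f(1.985879) = -0.000514
x6 = 1.985879 − (-0.000514)·(-0.001184)/(-0.033213) = 1.985897;  |Δ| = 0.000018
|x6 − x5| = 0.000018 < 0.0001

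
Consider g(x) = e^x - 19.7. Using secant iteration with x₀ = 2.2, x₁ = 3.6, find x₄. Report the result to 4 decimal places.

2.9892

g(2.2) = -10.674987, g(3.6) = 16.898234
x₂ = 3.600000 − 16.898234·(3.600000 − 2.200000) / (16.898234 − (-10.674987)) = 3.600000 − (23.657528)/(27.573221) = 2.742011
g(2.742011) = -4.181844
x₃ = 2.742011 − (-4.181844)·(2.742011 − 3.600000) / (-4.181844 − 16.898234) = 2.742011 − (3.587977)/(-21.080078) = 2.912218
g(2.912218) = -1.302446
x₄ = 2.912218 − (-1.302446)·(2.912218 − 2.742011) / (-1.302446 − (-4.181844)) = 2.912218 − (-0.221685)/(2.879398) = 2.989208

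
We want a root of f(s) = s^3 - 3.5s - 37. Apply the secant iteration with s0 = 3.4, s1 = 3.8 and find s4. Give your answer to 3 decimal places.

f(3.4) = -9.59600, f(3.8) = 4.57200
s2 = 3.80000 − 4.57200·(3.80000 − 3.40000) / (4.57200 − (-9.59600)) = 3.80000 − (1.82880)/(14.16800) = 3.67092
f(3.67092) = -0.38016
s3 = 3.67092 − (-0.38016)·(3.67092 − 3.80000) / (-0.38016 − 4.57200) = 3.67092 − (0.04907)/(-4.95216) = 3.68083
f(3.68083) = -0.01317
s4 = 3.68083 − (-0.01317)·(3.68083 − 3.67092) / (-0.01317 − (-0.38016)) = 3.68083 − (-0.00013)/(0.36699) = 3.68118

3.681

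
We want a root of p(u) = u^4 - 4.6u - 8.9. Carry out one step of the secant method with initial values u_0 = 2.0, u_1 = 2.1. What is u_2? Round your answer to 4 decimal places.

p(2.0) = -2.100000, p(2.1) = 0.888100
u_2 = 2.100000 − 0.888100·(2.100000 − 2.000000) / (0.888100 − (-2.100000)) = 2.100000 − (0.088810)/(2.988100) = 2.070279

2.0703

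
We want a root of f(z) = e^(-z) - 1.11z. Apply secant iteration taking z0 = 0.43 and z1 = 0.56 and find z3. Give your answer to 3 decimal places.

0.530

f(0.43) = 0.17321, f(0.56) = -0.05039
z2 = 0.56000 − (-0.05039)·(0.56000 − 0.43000) / (-0.05039 − 0.17321) = 0.56000 − (-0.00655)/(-0.22360) = 0.53070
f(0.53070) = -0.00089
z3 = 0.53070 − (-0.00089)·(0.53070 − 0.56000) / (-0.00089 − (-0.05039)) = 0.53070 − (0.00003)/(0.04950) = 0.53018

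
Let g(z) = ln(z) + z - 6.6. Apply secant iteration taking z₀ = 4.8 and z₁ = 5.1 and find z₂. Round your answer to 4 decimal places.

4.9925

g(4.8) = -0.231384, g(5.1) = 0.129241
z₂ = 5.100000 − 0.129241·(5.100000 − 4.800000) / (0.129241 − (-0.231384)) = 5.100000 − (0.038772)/(0.360625) = 4.992486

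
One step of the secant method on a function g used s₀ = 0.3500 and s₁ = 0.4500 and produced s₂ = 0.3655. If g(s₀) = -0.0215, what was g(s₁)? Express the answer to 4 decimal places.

The secant line through (0.3500, -0.0215) and (0.4500, g(s₁)) crosses zero at s₂ = 0.3655.
So (0.3500, -0.0215), (0.4500, g(s₁)), (0.3655, 0) are collinear:
g(s₁) = -0.0215 · (0.4500 − 0.3655) / (0.3500 − 0.3655) = -0.0215 · (0.084500)/(-0.015500) = 0.117210

0.1172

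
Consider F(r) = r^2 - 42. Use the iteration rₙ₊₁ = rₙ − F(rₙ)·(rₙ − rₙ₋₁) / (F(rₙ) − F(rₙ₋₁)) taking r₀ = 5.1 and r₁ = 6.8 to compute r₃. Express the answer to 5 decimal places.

F(5.1) = -15.9900000, F(6.8) = 4.2400000
r₂ = 6.8000000 − 4.2400000·(6.8000000 − 5.1000000) / (4.2400000 − (-15.9900000)) = 6.8000000 − (7.2080000)/(20.2300000) = 6.4436975
F(6.4436975) = -0.4787628
r₃ = 6.4436975 − (-0.4787628)·(6.4436975 − 6.8000000) / (-0.4787628 − 4.2400000) = 6.4436975 − (0.1705844)/(-4.7187628) = 6.4798477

6.47985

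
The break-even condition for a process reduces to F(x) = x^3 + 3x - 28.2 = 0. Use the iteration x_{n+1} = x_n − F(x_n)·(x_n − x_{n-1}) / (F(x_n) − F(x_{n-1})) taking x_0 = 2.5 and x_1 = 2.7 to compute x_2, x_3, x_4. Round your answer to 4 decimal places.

2.7179, 2.7167, 2.7167

F(2.5) = -5.075000, F(2.7) = -0.417000
x_2 = 2.700000 − (-0.417000)·(2.700000 − 2.500000) / (-0.417000 − (-5.075000)) = 2.700000 − (-0.083400)/(4.658000) = 2.717905
F(2.717905) = 0.030892
x_3 = 2.717905 − 0.030892·(2.717905 − 2.700000) / (0.030892 − (-0.417000)) = 2.717905 − (0.000553)/(0.447892) = 2.716670
F(2.716670) = -0.000167
x_4 = 2.716670 − (-0.000167)·(2.716670 − 2.717905) / (-0.000167 − 0.030892) = 2.716670 − (0.000000)/(-0.031059) = 2.716676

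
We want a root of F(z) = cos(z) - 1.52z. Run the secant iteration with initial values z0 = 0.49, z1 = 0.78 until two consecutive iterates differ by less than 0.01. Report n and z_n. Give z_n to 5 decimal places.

n = 3, z_n = 0.55795

F(0.49) = 0.1375329, F(0.78) = -0.4746865
z2 = 0.7800000 − (-0.4746865)·(0.2900000)/(-0.6122193) = 0.5551475;  |Δ| = 0.2248525
F(0.5551475) = 0.0059986
z3 = 0.5551475 − 0.0059986·(-0.2248525)/(0.4806851) = 0.5579535;  |Δ| = 0.0028060
|z3 − z2| = 0.0028060 < 0.01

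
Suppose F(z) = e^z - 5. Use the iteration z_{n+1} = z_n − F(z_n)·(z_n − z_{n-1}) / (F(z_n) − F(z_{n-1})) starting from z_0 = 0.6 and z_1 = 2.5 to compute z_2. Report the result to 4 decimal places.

1.1828

F(0.6) = -3.177881, F(2.5) = 7.182494
z_2 = 2.500000 − 7.182494·(2.500000 − 0.600000) / (7.182494 − (-3.177881)) = 2.500000 − (13.646739)/(10.360375) = 1.182795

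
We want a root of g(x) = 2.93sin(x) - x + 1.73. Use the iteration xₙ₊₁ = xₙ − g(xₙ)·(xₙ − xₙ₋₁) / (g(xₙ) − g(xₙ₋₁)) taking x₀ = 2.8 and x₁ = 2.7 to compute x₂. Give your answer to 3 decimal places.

g(2.8) = -0.08848, g(2.7) = 0.28222
x₂ = 2.70000 − 0.28222·(2.70000 − 2.80000) / (0.28222 − (-0.08848)) = 2.70000 − (-0.02822)/(0.37071) = 2.77613

2.776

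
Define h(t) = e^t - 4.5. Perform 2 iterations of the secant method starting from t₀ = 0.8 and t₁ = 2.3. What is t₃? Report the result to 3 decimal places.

1.410

h(0.8) = -2.27446, h(2.3) = 5.47418
t₂ = 2.30000 − 5.47418·(2.30000 − 0.80000) / (5.47418 − (-2.27446)) = 2.30000 − (8.21127)/(7.74864) = 1.24030
h(1.24030) = -1.04337
t₃ = 1.24030 − (-1.04337)·(1.24030 − 2.30000) / (-1.04337 − 5.47418) = 1.24030 − (1.10566)/(-6.51755) = 1.40994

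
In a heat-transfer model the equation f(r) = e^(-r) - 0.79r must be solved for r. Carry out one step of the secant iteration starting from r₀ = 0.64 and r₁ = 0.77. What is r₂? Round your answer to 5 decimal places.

0.65689

f(0.64) = 0.0216924, f(0.77) = -0.1452869
r₂ = 0.7700000 − (-0.1452869)·(0.7700000 − 0.6400000) / (-0.1452869 − 0.0216924) = 0.7700000 − (-0.0188873)/(-0.1669794) = 0.6568884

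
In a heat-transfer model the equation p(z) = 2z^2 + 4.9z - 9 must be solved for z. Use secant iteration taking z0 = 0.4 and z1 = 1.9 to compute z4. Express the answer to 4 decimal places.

1.2250

p(0.4) = -6.720000, p(1.9) = 7.530000
z2 = 1.900000 − 7.530000·(1.900000 − 0.400000) / (7.530000 − (-6.720000)) = 1.900000 − (11.295000)/(14.250000) = 1.107368
p(1.107368) = -1.121365
z3 = 1.107368 − (-1.121365)·(1.107368 − 1.900000) / (-1.121365 − 7.530000) = 1.107368 − (0.888829)/(-8.651365) = 1.210107
p(1.210107) = -0.141757
z4 = 1.210107 − (-0.141757)·(1.210107 − 1.107368) / (-0.141757 − (-1.121365)) = 1.210107 − (-0.014564)/(0.979608) = 1.224974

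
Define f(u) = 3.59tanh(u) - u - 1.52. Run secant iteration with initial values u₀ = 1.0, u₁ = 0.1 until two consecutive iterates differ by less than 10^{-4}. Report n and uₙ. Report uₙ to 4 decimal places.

f(1.0) = 0.214123, f(0.1) = -1.262192
u₂ = 0.100000 − (-1.262192)·(-0.900000)/(-1.476315) = 0.869465;  |Δ| = 0.769465
f(0.869465) = 0.127492
u₃ = 0.869465 − 0.127492·(0.769465)/(1.389684) = 0.798873;  |Δ| = 0.070592
f(0.798873) = 0.062755
u₄ = 0.798873 − 0.062755·(-0.070592)/(-0.064737) = 0.730441;  |Δ| = 0.068432
f(0.730441) = -0.012668
u₅ = 0.730441 − (-0.012668)·(-0.068432)/(-0.075423) = 0.741935;  |Δ| = 0.011493
f(0.741935) = 0.000888
u₆ = 0.741935 − 0.000888·(0.011493)/(0.013555) = 0.741182;  |Δ| = 0.000753
f(0.741182) = 0.000011
u₇ = 0.741182 − 0.000011·(-0.000753)/(-0.000877) = 0.741173;  |Δ| = 0.000009
|u₇ − u₆| = 0.000009 < 10^{-4}

n = 7, uₙ = 0.7412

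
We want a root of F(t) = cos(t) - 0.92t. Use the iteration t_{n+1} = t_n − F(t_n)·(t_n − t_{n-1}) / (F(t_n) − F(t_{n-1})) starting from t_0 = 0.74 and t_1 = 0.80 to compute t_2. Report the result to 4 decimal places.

0.7757

F(0.74) = 0.057669, F(0.80) = -0.039293
t_2 = 0.800000 − (-0.039293)·(0.800000 − 0.740000) / (-0.039293 − 0.057669) = 0.800000 − (-0.002358)/(-0.096962) = 0.775685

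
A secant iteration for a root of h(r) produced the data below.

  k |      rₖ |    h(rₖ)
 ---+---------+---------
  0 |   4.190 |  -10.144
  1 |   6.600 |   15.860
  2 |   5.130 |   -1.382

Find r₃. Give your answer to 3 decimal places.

r₃ = 5.130 − (-1.382)·(5.130 − 6.600) / (-1.382 − 15.860)
   = 5.130 − (2.03154)/(-17.24200) = 5.24783

5.248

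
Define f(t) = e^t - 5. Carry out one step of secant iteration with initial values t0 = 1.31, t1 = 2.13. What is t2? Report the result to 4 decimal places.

1.5353

f(1.31) = -1.293826, f(2.13) = 3.414867
t2 = 2.130000 − 3.414867·(2.130000 − 1.310000) / (3.414867 − (-1.293826)) = 2.130000 − (2.800191)/(4.708693) = 1.535315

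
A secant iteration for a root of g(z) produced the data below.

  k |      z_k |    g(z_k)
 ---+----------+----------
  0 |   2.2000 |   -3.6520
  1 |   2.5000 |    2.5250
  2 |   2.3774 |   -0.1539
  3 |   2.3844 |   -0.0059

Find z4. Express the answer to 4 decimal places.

z4 = 2.3844 − (-0.0059)·(2.3844 − 2.3774) / (-0.0059 − (-0.1539))
   = 2.3844 − (-0.000041)/(0.148000) = 2.384679

2.3847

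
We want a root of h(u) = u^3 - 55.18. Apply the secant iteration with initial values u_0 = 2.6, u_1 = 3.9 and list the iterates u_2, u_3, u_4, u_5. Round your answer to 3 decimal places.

h(2.6) = -37.60400, h(3.9) = 4.13900
u_2 = 3.90000 − 4.13900·(3.90000 − 2.60000) / (4.13900 − (-37.60400)) = 3.90000 − (5.38070)/(41.74300) = 3.77110
h(3.77110) = -1.55048
u_3 = 3.77110 − (-1.55048)·(3.77110 − 3.90000) / (-1.55048 − 4.13900) = 3.77110 − (0.19986)/(-5.68948) = 3.80623
h(3.80623) = -0.03781
u_4 = 3.80623 − (-0.03781)·(3.80623 − 3.77110) / (-0.03781 − (-1.55048)) = 3.80623 − (-0.00133)/(1.51267) = 3.80710
h(3.80710) = 0.00036
u_5 = 3.80710 − 0.00036·(3.80710 − 3.80623) / (0.00036 − (-0.03781)) = 3.80710 − (0.00000)/(0.03817) = 3.80710

3.771, 3.806, 3.807, 3.807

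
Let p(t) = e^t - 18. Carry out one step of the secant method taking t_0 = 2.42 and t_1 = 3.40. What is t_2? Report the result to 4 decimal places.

2.7736

p(2.42) = -6.754141, p(3.40) = 11.964100
t_2 = 3.400000 − 11.964100·(3.400000 − 2.420000) / (11.964100 − (-6.754141)) = 3.400000 − (11.724818)/(18.718241) = 2.773615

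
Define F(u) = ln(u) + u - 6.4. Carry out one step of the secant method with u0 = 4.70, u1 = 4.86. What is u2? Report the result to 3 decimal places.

4.826

F(4.70) = -0.15244, F(4.86) = 0.04104
u2 = 4.86000 − 0.04104·(4.86000 − 4.70000) / (0.04104 − (-0.15244)) = 4.86000 − (0.00657)/(0.19348) = 4.82606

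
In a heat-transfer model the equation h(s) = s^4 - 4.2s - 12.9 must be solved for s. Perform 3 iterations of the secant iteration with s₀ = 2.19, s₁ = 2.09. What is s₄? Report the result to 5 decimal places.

2.16563

h(2.19) = 0.9045752, h(2.09) = -2.5977024
s₂ = 2.0900000 − (-2.5977024)·(2.0900000 − 2.1900000) / (-2.5977024 − 0.9045752) = 2.0900000 − (0.2597702)/(-3.5022776) = 2.1641718
h(2.1641718) = -0.0530418
s₃ = 2.1641718 − (-0.0530418)·(2.1641718 − 2.0900000) / (-0.0530418 − (-2.5977024)) = 2.1641718 − (-0.0039342)/(2.5446606) = 2.1657179
h(2.1657179) = 0.0032168
s₄ = 2.1657179 − 0.0032168·(2.1657179 − 2.1641718) / (0.0032168 − (-0.0530418)) = 2.1657179 − (0.0000050)/(0.0562586) = 2.1656295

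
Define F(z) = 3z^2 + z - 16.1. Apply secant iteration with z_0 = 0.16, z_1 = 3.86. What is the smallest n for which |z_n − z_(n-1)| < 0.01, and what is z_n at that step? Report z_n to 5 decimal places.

n = 6, z_n = 2.15590

F(0.16) = -15.8632000, F(3.86) = 32.4588000
z_2 = 3.8600000 − 32.4588000·(3.7000000)/(48.3220000) = 1.3746401;  |Δ| = 2.4853599
F(1.3746401) = -9.0564535
z_3 = 1.3746401 − (-9.0564535)·(-2.4853599)/(-41.5152535) = 1.9168154;  |Δ| = 0.5421753
F(1.9168154) = -3.1606402
z_4 = 1.9168154 − (-3.1606402)·(0.5421753)/(5.8958133) = 2.2074660;  |Δ| = 0.2906505
F(2.2074660) = 0.7261837
z_5 = 2.2074660 − 0.7261837·(0.2906505)/(3.8868239) = 2.1531631;  |Δ| = 0.0543029
F(2.1531631) = -0.0385031
z_6 = 2.1531631 − (-0.0385031)·(-0.0543029)/(-0.7646868) = 2.1558973;  |Δ| = 0.0027342
|z_6 − z_5| = 0.0027342 < 0.01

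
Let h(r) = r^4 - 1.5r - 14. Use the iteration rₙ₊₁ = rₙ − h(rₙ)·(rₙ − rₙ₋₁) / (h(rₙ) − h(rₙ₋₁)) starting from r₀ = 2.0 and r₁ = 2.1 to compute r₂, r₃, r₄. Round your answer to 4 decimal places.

2.0303, 2.0319, 2.0320

h(2.0) = -1.000000, h(2.1) = 2.298100
r₂ = 2.100000 − 2.298100·(2.100000 − 2.000000) / (2.298100 − (-1.000000)) = 2.100000 − (0.229810)/(3.298100) = 2.030320
h(2.030320) = -0.052937
r₃ = 2.030320 − (-0.052937)·(2.030320 − 2.100000) / (-0.052937 − 2.298100) = 2.030320 − (0.003689)/(-2.351037) = 2.031889
h(2.031889) = -0.002705
r₄ = 2.031889 − (-0.002705)·(2.031889 − 2.030320) / (-0.002705 − (-0.052937)) = 2.031889 − (-0.000004)/(0.050232) = 2.031974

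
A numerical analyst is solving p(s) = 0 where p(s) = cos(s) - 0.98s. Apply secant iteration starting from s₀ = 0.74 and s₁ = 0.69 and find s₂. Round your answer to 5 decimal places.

0.74811

p(0.74) = 0.0132686, p(0.69) = 0.0950460
s₂ = 0.6900000 − 0.0950460·(0.6900000 − 0.7400000) / (0.0950460 − 0.0132686) = 0.6900000 − (-0.0047523)/(0.0817775) = 0.7481126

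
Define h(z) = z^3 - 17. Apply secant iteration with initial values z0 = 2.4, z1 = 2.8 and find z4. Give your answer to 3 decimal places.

2.571

h(2.4) = -3.17600, h(2.8) = 4.95200
z2 = 2.80000 − 4.95200·(2.80000 − 2.40000) / (4.95200 − (-3.17600)) = 2.80000 − (1.98080)/(8.12800) = 2.55630
h(2.55630) = -0.29544
z3 = 2.55630 − (-0.29544)·(2.55630 − 2.80000) / (-0.29544 − 4.95200) = 2.55630 − (0.07200)/(-5.24744) = 2.57002
h(2.57002) = -0.02501
z4 = 2.57002 − (-0.02501)·(2.57002 − 2.55630) / (-0.02501 − (-0.29544)) = 2.57002 − (-0.00034)/(0.27043) = 2.57129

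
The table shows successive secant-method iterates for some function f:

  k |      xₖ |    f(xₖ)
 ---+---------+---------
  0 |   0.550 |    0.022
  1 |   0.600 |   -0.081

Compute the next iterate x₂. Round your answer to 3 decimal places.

0.561

x₂ = 0.600 − (-0.081)·(0.600 − 0.550) / (-0.081 − 0.022)
   = 0.600 − (-0.00405)/(-0.10300) = 0.56068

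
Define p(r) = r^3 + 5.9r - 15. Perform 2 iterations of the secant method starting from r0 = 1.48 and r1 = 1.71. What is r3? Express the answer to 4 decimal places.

p(1.48) = -3.026208, p(1.71) = 0.089211
r2 = 1.710000 − 0.089211·(1.710000 − 1.480000) / (0.089211 − (-3.026208)) = 1.710000 − (0.020519)/(3.115419) = 1.703414
p(1.703414) = -0.007200
r3 = 1.703414 − (-0.007200)·(1.703414 − 1.710000) / (-0.007200 − 0.089211) = 1.703414 − (0.000047)/(-0.096411) = 1.703906

1.7039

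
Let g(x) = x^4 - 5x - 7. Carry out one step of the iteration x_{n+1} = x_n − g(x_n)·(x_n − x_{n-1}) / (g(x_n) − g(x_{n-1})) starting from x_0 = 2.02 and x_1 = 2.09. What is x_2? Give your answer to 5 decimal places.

g(2.02) = -0.4503358, g(2.09) = 1.6302976
x_2 = 2.0900000 − 1.6302976·(2.0900000 − 2.0200000) / (1.6302976 − (-0.4503358)) = 2.0900000 − (0.1141208)/(2.0806334) = 2.0351509

2.03515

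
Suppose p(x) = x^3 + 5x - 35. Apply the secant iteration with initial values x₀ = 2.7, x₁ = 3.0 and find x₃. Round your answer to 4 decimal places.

p(2.7) = -1.817000, p(3.0) = 7.000000
x₂ = 3.000000 − 7.000000·(3.000000 − 2.700000) / (7.000000 − (-1.817000)) = 3.000000 − (2.100000)/(8.817000) = 2.761824
p(2.761824) = -0.124600
x₃ = 2.761824 − (-0.124600)·(2.761824 − 3.000000) / (-0.124600 − 7.000000) = 2.761824 − (0.029677)/(-7.124600) = 2.765989

2.7660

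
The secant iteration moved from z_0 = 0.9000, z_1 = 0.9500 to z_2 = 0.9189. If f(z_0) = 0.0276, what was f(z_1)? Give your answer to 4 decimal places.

-0.0454

The secant line through (0.9000, 0.0276) and (0.9500, f(z_1)) crosses zero at z_2 = 0.9189.
So (0.9000, 0.0276), (0.9500, f(z_1)), (0.9189, 0) are collinear:
f(z_1) = 0.0276 · (0.9500 − 0.9189) / (0.9000 − 0.9189) = 0.0276 · (0.031100)/(-0.018900) = -0.045416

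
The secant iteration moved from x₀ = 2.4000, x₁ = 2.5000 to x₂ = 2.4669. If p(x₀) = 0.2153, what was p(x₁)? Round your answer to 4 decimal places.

The secant line through (2.4000, 0.2153) and (2.5000, p(x₁)) crosses zero at x₂ = 2.4669.
So (2.4000, 0.2153), (2.5000, p(x₁)), (2.4669, 0) are collinear:
p(x₁) = 0.2153 · (2.5000 − 2.4669) / (2.4000 − 2.4669) = 0.2153 · (0.033100)/(-0.066900) = -0.106524

-0.1065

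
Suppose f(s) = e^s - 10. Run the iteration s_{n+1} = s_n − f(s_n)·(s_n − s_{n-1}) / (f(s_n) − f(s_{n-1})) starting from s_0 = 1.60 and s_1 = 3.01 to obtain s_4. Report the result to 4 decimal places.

f(1.60) = -5.046968, f(3.01) = 10.287400
s_2 = 3.010000 − 10.287400·(3.010000 − 1.600000) / (10.287400 − (-5.046968)) = 3.010000 − (14.505234)/(15.334368) = 2.064070
f(2.064070) = -2.122030
s_3 = 2.064070 − (-2.122030)·(2.064070 − 3.010000) / (-2.122030 − 10.287400) = 2.064070 − (2.007291)/(-12.409430) = 2.225826
f(2.225826) = -0.738875
s_4 = 2.225826 − (-0.738875)·(2.225826 − 2.064070) / (-0.738875 − (-2.122030)) = 2.225826 − (-0.119517)/(1.383155) = 2.312234

2.3122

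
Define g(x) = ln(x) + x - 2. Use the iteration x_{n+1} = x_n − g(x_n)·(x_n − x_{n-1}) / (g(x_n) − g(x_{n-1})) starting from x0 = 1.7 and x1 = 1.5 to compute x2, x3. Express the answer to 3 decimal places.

1.558, 1.557

g(1.7) = 0.23063, g(1.5) = -0.09453
x2 = 1.50000 − (-0.09453)·(1.50000 − 1.70000) / (-0.09453 − 0.23063) = 1.50000 − (0.01891)/(-0.32516) = 1.55815
g(1.55815) = 0.00164
x3 = 1.55815 − 0.00164·(1.55815 − 1.50000) / (0.00164 − (-0.09453)) = 1.55815 − (0.00010)/(0.09618) = 1.55715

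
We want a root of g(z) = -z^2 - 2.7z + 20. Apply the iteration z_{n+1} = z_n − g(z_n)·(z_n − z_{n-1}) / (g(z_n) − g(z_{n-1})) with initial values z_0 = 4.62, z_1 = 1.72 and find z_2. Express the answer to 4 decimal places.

g(4.62) = -13.818400, g(1.72) = 12.397600
z_2 = 1.720000 − 12.397600·(1.720000 − 4.620000) / (12.397600 − (-13.818400)) = 1.720000 − (-35.953040)/(26.216000) = 3.091416

3.0914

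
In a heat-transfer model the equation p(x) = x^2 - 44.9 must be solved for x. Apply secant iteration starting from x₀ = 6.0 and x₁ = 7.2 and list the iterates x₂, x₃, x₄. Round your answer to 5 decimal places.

p(6.0) = -8.9000000, p(7.2) = 6.9400000
x₂ = 7.2000000 − 6.9400000·(7.2000000 − 6.0000000) / (6.9400000 − (-8.9000000)) = 7.2000000 − (8.3280000)/(15.8400000) = 6.6742424
p(6.6742424) = -0.3544881
x₃ = 6.6742424 − (-0.3544881)·(6.6742424 − 7.2000000) / (-0.3544881 − 6.9400000) = 6.6742424 − (0.1863748)/(-7.2944881) = 6.6997925
p(6.6997925) = -0.0127803
x₄ = 6.6997925 − (-0.0127803)·(6.6997925 − 6.6742424) / (-0.0127803 − (-0.3544881)) = 6.6997925 − (-0.0003265)/(0.3417077) = 6.7007481

6.67424, 6.69979, 6.70075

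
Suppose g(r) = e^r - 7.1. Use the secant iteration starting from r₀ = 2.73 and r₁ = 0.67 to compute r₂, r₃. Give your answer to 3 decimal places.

1.462, 2.396

g(2.73) = 8.23289, g(0.67) = -5.14576
r₂ = 0.67000 − (-5.14576)·(0.67000 − 2.73000) / (-5.14576 − 8.23289) = 0.67000 − (10.60027)/(-13.37865) = 1.46233
g(1.46233) = -2.78401
r₃ = 1.46233 − (-2.78401)·(1.46233 − 0.67000) / (-2.78401 − (-5.14576)) = 1.46233 − (-2.20585)/(2.36176) = 2.39631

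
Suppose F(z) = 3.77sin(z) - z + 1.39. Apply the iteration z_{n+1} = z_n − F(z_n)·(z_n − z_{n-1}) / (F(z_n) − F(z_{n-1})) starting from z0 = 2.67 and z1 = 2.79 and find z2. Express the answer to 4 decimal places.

F(2.67) = 0.432732, F(2.79) = -0.101637
z2 = 2.790000 − (-0.101637)·(2.790000 − 2.670000) / (-0.101637 − 0.432732) = 2.790000 − (-0.012196)/(-0.534369) = 2.767176

2.7672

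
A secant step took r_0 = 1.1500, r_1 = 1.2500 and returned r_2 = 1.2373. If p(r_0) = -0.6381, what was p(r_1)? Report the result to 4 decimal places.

The secant line through (1.1500, -0.6381) and (1.2500, p(r_1)) crosses zero at r_2 = 1.2373.
So (1.1500, -0.6381), (1.2500, p(r_1)), (1.2373, 0) are collinear:
p(r_1) = -0.6381 · (1.2500 − 1.2373) / (1.1500 − 1.2373) = -0.6381 · (0.012700)/(-0.087300) = 0.092828

0.0928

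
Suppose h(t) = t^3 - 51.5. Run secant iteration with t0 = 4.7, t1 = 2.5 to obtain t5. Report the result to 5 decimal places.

3.72001

h(4.7) = 52.3230000, h(2.5) = -35.8750000
t2 = 2.5000000 − (-35.8750000)·(2.5000000 − 4.7000000) / (-35.8750000 − 52.3230000) = 2.5000000 − (78.9250000)/(-88.1980000) = 3.3948616
h(3.3948616) = -12.3739319
t3 = 3.3948616 − (-12.3739319)·(3.3948616 − 2.5000000) / (-12.3739319 − (-35.8750000)) = 3.3948616 − (-11.0729560)/(23.5010681) = 3.8660298
h(3.8660298) = 6.2824004
t4 = 3.8660298 − 6.2824004·(3.8660298 − 3.3948616) / (6.2824004 − (-12.3739319)) = 3.8660298 − (2.9600673)/(18.6563323) = 3.7073669
h(3.7073669) = -0.5438391
t5 = 3.7073669 − (-0.5438391)·(3.7073669 − 3.8660298) / (-0.5438391 − 6.2824004) = 3.7073669 − (0.0862871)/(-6.8262395) = 3.7200074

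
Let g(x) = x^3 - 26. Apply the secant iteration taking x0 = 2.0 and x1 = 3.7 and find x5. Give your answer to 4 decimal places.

2.9624

g(2.0) = -18.000000, g(3.7) = 24.653000
x2 = 3.700000 − 24.653000·(3.700000 − 2.000000) / (24.653000 − (-18.000000)) = 3.700000 − (41.910100)/(42.653000) = 2.717417
g(2.717417) = -5.933621
x3 = 2.717417 − (-5.933621)·(2.717417 − 3.700000) / (-5.933621 − 24.653000) = 2.717417 − (5.830274)/(-30.586621) = 2.908032
g(2.908032) = -1.407779
x4 = 2.908032 − (-1.407779)·(2.908032 − 2.717417) / (-1.407779 − (-5.933621)) = 2.908032 − (-0.268344)/(4.525842) = 2.967324
g(2.967324) = 0.127322
x5 = 2.967324 − 0.127322·(2.967324 − 2.908032) / (0.127322 − (-1.407779)) = 2.967324 − (0.007549)/(1.535102) = 2.962406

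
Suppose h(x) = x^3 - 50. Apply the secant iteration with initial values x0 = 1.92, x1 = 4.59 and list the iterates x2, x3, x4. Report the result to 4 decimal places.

3.1987, 3.5743, 3.7002

h(1.92) = -42.922112, h(4.59) = 46.702579
x2 = 4.590000 − 46.702579·(4.590000 − 1.920000) / (46.702579 − (-42.922112)) = 4.590000 − (124.695886)/(89.624691) = 3.198688
h(3.198688) = -17.272281
x3 = 3.198688 − (-17.272281)·(3.198688 − 4.590000) / (-17.272281 − 46.702579) = 3.198688 − (24.031127)/(-63.974860) = 3.574322
h(3.574322) = -4.335250
x4 = 3.574322 − (-4.335250)·(3.574322 − 3.198688) / (-4.335250 − (-17.272281)) = 3.574322 − (-1.628467)/(12.937030) = 3.700199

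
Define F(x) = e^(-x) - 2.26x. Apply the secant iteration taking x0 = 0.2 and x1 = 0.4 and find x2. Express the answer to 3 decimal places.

0.322

F(0.2) = 0.36673, F(0.4) = -0.23368
x2 = 0.40000 − (-0.23368)·(0.40000 − 0.20000) / (-0.23368 − 0.36673) = 0.40000 − (-0.04674)/(-0.60041) = 0.32216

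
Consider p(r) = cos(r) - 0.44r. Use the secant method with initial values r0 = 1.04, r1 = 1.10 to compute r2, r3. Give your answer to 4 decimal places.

p(1.04) = 0.048620, p(1.10) = -0.030404
r2 = 1.100000 − (-0.030404)·(1.100000 − 1.040000) / (-0.030404 − 0.048620) = 1.100000 − (-0.001824)/(-0.079024) = 1.076915
p(1.076915) = 0.000204
r3 = 1.076915 − 0.000204·(1.076915 − 1.100000) / (0.000204 − (-0.030404)) = 1.076915 − (-0.000005)/(0.030608) = 1.077069

1.0769, 1.0771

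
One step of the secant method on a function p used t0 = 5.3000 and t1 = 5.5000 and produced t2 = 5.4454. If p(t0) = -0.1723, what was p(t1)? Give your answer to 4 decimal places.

The secant line through (5.3000, -0.1723) and (5.5000, p(t1)) crosses zero at t2 = 5.4454.
So (5.3000, -0.1723), (5.5000, p(t1)), (5.4454, 0) are collinear:
p(t1) = -0.1723 · (5.5000 − 5.4454) / (5.3000 − 5.4454) = -0.1723 · (0.054600)/(-0.145400) = 0.064701

0.0647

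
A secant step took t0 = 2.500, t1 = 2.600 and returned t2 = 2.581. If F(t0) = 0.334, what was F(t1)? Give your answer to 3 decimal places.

The secant line through (2.500, 0.334) and (2.600, F(t1)) crosses zero at t2 = 2.581.
So (2.500, 0.334), (2.600, F(t1)), (2.581, 0) are collinear:
F(t1) = 0.334 · (2.600 − 2.581) / (2.500 − 2.581) = 0.334 · (0.01900)/(-0.08100) = -0.07835

-0.078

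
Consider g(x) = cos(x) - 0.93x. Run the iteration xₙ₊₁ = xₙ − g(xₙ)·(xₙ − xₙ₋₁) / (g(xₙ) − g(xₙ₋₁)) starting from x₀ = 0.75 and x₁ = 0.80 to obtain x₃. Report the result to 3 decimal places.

0.771

g(0.75) = 0.03419, g(0.80) = -0.04729
x₂ = 0.80000 − (-0.04729)·(0.80000 − 0.75000) / (-0.04729 − 0.03419) = 0.80000 − (-0.00236)/(-0.08148) = 0.77098
g(0.77098) = 0.00022
x₃ = 0.77098 − 0.00022·(0.77098 − 0.80000) / (0.00022 − (-0.04729)) = 0.77098 − (-0.00001)/(0.04751) = 0.77111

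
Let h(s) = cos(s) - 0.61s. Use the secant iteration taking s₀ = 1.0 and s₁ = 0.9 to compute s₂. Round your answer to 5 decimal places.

0.95102

h(1.0) = -0.0696977, h(0.9) = 0.0726100
s₂ = 0.9000000 − 0.0726100·(0.9000000 − 1.0000000) / (0.0726100 − (-0.0696977)) = 0.9000000 − (-0.0072610)/(0.1423077) = 0.9510232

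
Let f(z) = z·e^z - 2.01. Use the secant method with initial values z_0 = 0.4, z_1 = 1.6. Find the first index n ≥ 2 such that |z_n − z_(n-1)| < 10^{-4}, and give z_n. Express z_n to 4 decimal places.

n = 7, z_n = 0.8549

f(0.4) = -1.413270, f(1.6) = 5.914852
z_2 = 1.600000 − 5.914852·(1.200000)/(7.328122) = 0.631427;  |Δ| = 0.968573
f(0.631427) = -0.822733
z_3 = 0.631427 − (-0.822733)·(-0.968573)/(-6.737585) = 0.749700;  |Δ| = 0.118273
f(0.749700) = -0.423360
z_4 = 0.749700 − (-0.423360)·(0.118273)/(0.399373) = 0.875077;  |Δ| = 0.125377
f(0.875077) = 0.089364
z_5 = 0.875077 − 0.089364·(0.125377)/(0.512724) = 0.853225;  |Δ| = 0.021852
f(0.853225) = -0.007306
z_6 = 0.853225 − (-0.007306)·(-0.021852)/(-0.096670) = 0.854877;  |Δ| = 0.001652
f(0.854877) = -0.000113
z_7 = 0.854877 − (-0.000113)·(0.001652)/(0.007193) = 0.854903;  |Δ| = 0.000026
|z_7 − z_6| = 0.000026 < 10^{-4}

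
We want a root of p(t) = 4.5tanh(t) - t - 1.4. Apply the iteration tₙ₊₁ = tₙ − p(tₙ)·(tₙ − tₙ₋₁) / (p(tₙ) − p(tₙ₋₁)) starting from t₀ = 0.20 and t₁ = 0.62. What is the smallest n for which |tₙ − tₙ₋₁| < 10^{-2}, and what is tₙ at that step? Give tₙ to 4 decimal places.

n = 4, tₙ = 0.4322

p(0.20) = -0.711811, p(0.62) = 0.460076
t₂ = 0.620000 − 0.460076·(0.420000)/(1.171887) = 0.455110;  |Δ| = 0.164890
p(0.455110) = 0.062298
t₃ = 0.455110 − 0.062298·(-0.164890)/(-0.397778) = 0.429286;  |Δ| = 0.025824
p(0.429286) = -0.008025
t₄ = 0.429286 − (-0.008025)·(-0.025824)/(-0.070323) = 0.432233;  |Δ| = 0.002947
|t₄ − t₃| = 0.002947 < 10^{-2}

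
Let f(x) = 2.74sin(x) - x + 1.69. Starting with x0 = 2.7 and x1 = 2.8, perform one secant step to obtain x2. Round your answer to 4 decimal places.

f(2.7) = 0.161021, f(2.8) = -0.192132
x2 = 2.800000 − (-0.192132)·(2.800000 − 2.700000) / (-0.192132 − 0.161021) = 2.800000 − (-0.019213)/(-0.353153) = 2.745595

2.7456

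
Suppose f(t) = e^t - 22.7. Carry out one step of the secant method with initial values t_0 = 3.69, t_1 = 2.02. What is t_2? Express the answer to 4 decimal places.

f(3.69) = 17.344847, f(2.02) = -15.161675
t_2 = 2.020000 − (-15.161675)·(2.020000 − 3.690000) / (-15.161675 − 17.344847) = 2.020000 − (25.319997)/(-32.506522) = 2.798921

2.7989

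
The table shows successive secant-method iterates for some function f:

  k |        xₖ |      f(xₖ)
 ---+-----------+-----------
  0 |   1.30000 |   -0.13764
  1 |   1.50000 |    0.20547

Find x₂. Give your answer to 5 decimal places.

1.38023

x₂ = 1.50000 − 0.20547·(1.50000 − 1.30000) / (0.20547 − (-0.13764))
   = 1.50000 − (0.0410940)/(0.3431100) = 1.3802308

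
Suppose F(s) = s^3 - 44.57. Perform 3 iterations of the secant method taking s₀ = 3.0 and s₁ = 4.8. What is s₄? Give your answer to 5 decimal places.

F(3.0) = -17.5700000, F(4.8) = 66.0220000
s₂ = 4.8000000 − 66.0220000·(4.8000000 − 3.0000000) / (66.0220000 − (-17.5700000)) = 4.8000000 − (118.8396000)/(83.5920000) = 3.3783376
F(3.3783376) = -6.0124744
s₃ = 3.3783376 − (-6.0124744)·(3.3783376 − 4.8000000) / (-6.0124744 − 66.0220000) = 3.3783376 − (8.5477085)/(-72.0344744) = 3.4969990
F(3.4969990) = -1.8051923
s₄ = 3.4969990 − (-1.8051923)·(3.4969990 − 3.3783376) / (-1.8051923 − (-6.0124744)) = 3.4969990 − (-0.2142066)/(4.2072821) = 3.5479123

3.54791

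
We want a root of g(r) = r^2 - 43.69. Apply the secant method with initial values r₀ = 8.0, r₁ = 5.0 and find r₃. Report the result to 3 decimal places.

g(8.0) = 20.31000, g(5.0) = -18.69000
r₂ = 5.00000 − (-18.69000)·(5.00000 − 8.00000) / (-18.69000 − 20.31000) = 5.00000 − (56.07000)/(-39.00000) = 6.43769
g(6.43769) = -2.24612
r₃ = 6.43769 − (-2.24612)·(6.43769 − 5.00000) / (-2.24612 − (-18.69000)) = 6.43769 − (-3.22923)/(16.44388) = 6.63407

6.634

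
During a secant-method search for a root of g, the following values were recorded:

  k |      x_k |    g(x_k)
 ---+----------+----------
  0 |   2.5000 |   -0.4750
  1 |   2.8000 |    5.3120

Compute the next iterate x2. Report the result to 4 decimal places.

2.5246

x2 = 2.8000 − 5.3120·(2.8000 − 2.5000) / (5.3120 − (-0.4750))
   = 2.8000 − (1.593600)/(5.787000) = 2.524624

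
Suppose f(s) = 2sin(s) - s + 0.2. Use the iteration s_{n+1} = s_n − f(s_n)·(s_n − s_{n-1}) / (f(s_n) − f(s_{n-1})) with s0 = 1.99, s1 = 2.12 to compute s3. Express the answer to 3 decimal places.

2.010

f(1.99) = 0.03683, f(2.12) = -0.21412
s2 = 2.12000 − (-0.21412)·(2.12000 − 1.99000) / (-0.21412 − 0.03683) = 2.12000 − (-0.02784)/(-0.25095) = 2.00908
f(2.00908) = 0.00189
s3 = 2.00908 − 0.00189·(2.00908 − 2.12000) / (0.00189 − (-0.21412)) = 2.00908 − (-0.00021)/(0.21601) = 2.01005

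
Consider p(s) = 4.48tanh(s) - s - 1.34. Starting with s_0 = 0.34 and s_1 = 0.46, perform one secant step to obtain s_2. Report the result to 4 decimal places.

p(0.34) = -0.212901, p(0.46) = 0.126777
s_2 = 0.460000 − 0.126777·(0.460000 − 0.340000) / (0.126777 − (-0.212901)) = 0.460000 − (0.015213)/(0.339679) = 0.415213

0.4152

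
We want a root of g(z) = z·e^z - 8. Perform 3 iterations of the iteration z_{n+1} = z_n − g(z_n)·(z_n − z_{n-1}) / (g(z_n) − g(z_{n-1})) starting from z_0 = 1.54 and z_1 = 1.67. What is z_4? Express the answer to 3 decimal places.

1.606

g(1.54) = -0.81653, g(1.67) = 0.87132
z_2 = 1.67000 − 0.87132·(1.67000 − 1.54000) / (0.87132 − (-0.81653)) = 1.67000 − (0.11327)/(1.68785) = 1.60289
g(1.60289) = -0.03786
z_3 = 1.60289 − (-0.03786)·(1.60289 − 1.67000) / (-0.03786 − 0.87132) = 1.60289 − (0.00254)/(-0.90918) = 1.60568
g(1.60568) = -0.00166
z_4 = 1.60568 − (-0.00166)·(1.60568 − 1.60289) / (-0.00166 − (-0.03786)) = 1.60568 − (0.00000)/(0.03620) = 1.60581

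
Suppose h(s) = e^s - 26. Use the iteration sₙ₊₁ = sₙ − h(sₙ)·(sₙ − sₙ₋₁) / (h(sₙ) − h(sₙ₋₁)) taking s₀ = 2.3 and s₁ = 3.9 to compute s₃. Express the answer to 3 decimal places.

3.166

h(2.3) = -16.02582, h(3.9) = 23.40245
s₂ = 3.90000 − 23.40245·(3.90000 − 2.30000) / (23.40245 − (-16.02582)) = 3.90000 − (37.44392)/(39.42827) = 2.95033
h(2.95033) = -6.88778
s₃ = 2.95033 − (-6.88778)·(2.95033 − 3.90000) / (-6.88778 − 23.40245) = 2.95033 − (6.54113)/(-30.29023) = 3.16628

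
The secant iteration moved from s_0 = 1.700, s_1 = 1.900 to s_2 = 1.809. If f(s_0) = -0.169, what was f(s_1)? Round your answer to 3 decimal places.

0.141

The secant line through (1.700, -0.169) and (1.900, f(s_1)) crosses zero at s_2 = 1.809.
So (1.700, -0.169), (1.900, f(s_1)), (1.809, 0) are collinear:
f(s_1) = -0.169 · (1.900 − 1.809) / (1.700 − 1.809) = -0.169 · (0.09100)/(-0.10900) = 0.14109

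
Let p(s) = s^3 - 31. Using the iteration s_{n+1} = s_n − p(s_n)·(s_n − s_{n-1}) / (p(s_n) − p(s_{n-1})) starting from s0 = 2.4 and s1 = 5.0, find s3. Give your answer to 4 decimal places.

2.9939

p(2.4) = -17.176000, p(5.0) = 94.000000
s2 = 5.000000 − 94.000000·(5.000000 − 2.400000) / (94.000000 − (-17.176000)) = 5.000000 − (244.400000)/(111.176000) = 2.801684
p(2.801684) = -9.008373
s3 = 2.801684 − (-9.008373)·(2.801684 − 5.000000) / (-9.008373 − 94.000000) = 2.801684 − (19.803252)/(-103.008373) = 2.993933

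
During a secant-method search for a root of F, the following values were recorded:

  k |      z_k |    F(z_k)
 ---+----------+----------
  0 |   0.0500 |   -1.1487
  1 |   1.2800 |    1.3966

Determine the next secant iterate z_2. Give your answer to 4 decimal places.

0.6051

z_2 = 1.2800 − 1.3966·(1.2800 − 0.0500) / (1.3966 − (-1.1487))
   = 1.2800 − (1.717818)/(2.545300) = 0.605102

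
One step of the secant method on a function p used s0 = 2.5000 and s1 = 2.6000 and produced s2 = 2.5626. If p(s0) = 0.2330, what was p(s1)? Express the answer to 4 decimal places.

-0.1392

The secant line through (2.5000, 0.2330) and (2.6000, p(s1)) crosses zero at s2 = 2.5626.
So (2.5000, 0.2330), (2.6000, p(s1)), (2.5626, 0) are collinear:
p(s1) = 0.2330 · (2.6000 − 2.5626) / (2.5000 − 2.5626) = 0.2330 · (0.037400)/(-0.062600) = -0.139204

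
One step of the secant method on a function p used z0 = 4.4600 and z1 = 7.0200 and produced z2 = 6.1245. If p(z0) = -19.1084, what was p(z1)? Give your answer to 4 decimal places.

The secant line through (4.4600, -19.1084) and (7.0200, p(z1)) crosses zero at z2 = 6.1245.
So (4.4600, -19.1084), (7.0200, p(z1)), (6.1245, 0) are collinear:
p(z1) = -19.1084 · (7.0200 − 6.1245) / (4.4600 − 6.1245) = -19.1084 · (0.895500)/(-1.664500) = 10.280308

10.2803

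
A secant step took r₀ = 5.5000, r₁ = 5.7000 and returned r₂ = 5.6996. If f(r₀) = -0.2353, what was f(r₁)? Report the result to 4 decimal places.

The secant line through (5.5000, -0.2353) and (5.7000, f(r₁)) crosses zero at r₂ = 5.6996.
So (5.5000, -0.2353), (5.7000, f(r₁)), (5.6996, 0) are collinear:
f(r₁) = -0.2353 · (5.7000 − 5.6996) / (5.5000 − 5.6996) = -0.2353 · (0.000400)/(-0.199600) = 0.000472

0.0005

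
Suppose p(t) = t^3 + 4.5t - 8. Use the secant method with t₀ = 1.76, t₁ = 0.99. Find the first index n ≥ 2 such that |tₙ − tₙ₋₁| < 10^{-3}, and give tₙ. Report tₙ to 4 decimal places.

p(1.76) = 5.371776, p(0.99) = -2.574701
t₂ = 0.990000 − (-2.574701)·(-0.770000)/(-7.946477) = 1.239484;  |Δ| = 0.249484
p(1.239484) = -0.518076
t₃ = 1.239484 − (-0.518076)·(0.249484)/(2.056625) = 1.302331;  |Δ| = 0.062847
p(1.302331) = 0.069326
t₄ = 1.302331 − 0.069326·(0.062847)/(0.587402) = 1.294913;  |Δ| = 0.007417
p(1.294913) = -0.001577
t₅ = 1.294913 − (-0.001577)·(-0.007417)/(-0.070903) = 1.295078;  |Δ| = 0.000165
|t₅ − t₄| = 0.000165 < 10^{-3}

n = 5, tₙ = 1.2951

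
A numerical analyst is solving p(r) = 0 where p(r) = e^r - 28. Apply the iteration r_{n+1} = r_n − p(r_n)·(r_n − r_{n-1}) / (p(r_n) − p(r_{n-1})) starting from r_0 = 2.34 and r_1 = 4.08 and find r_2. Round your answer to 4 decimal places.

2.9687

p(2.34) = -17.618763, p(4.08) = 31.145470
r_2 = 4.080000 − 31.145470·(4.080000 − 2.340000) / (31.145470 − (-17.618763)) = 4.080000 − (54.193118)/(48.764233) = 2.968671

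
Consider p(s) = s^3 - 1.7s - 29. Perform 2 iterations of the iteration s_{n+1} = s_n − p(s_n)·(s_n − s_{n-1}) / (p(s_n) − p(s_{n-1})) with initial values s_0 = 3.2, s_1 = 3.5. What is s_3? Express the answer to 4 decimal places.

3.2562

p(3.2) = -1.672000, p(3.5) = 7.925000
s_2 = 3.500000 − 7.925000·(3.500000 − 3.200000) / (7.925000 − (-1.672000)) = 3.500000 − (2.377500)/(9.597000) = 3.252266
p(3.252266) = -0.128863
s_3 = 3.252266 − (-0.128863)·(3.252266 − 3.500000) / (-0.128863 − 7.925000) = 3.252266 − (0.031924)/(-8.053863) = 3.256230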